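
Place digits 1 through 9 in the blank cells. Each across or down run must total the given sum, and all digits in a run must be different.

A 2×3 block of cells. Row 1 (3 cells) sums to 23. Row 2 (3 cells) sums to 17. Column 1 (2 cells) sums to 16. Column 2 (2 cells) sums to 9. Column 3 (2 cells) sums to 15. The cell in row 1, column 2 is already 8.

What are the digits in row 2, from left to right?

23 in 3 cells must be {6,8,9}; 16 in 2 cells must be {7,9}.
(1,1) = 9: the only remaining digit allowed by both the 23 across and the 16 down.
(1,3) = 23 − 17 = 6 completes the 23 across.
(2,1) = 16 − 9 = 7 completes the 16 down.
(2,2) = 9 − 8 = 1 completes the 9 down.
(2,3) = 17 − 8 = 9 completes the 17 across.

7, 1, 9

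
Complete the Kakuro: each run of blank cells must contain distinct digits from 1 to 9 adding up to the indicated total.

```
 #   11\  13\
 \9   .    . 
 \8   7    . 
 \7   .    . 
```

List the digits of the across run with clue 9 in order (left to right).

1 8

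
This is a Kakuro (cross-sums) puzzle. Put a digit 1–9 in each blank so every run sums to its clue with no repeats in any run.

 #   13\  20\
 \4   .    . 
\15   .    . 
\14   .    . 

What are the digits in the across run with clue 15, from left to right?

7 8

4 in 2 cells must be {1,3}.
The 4 across and the 20 down share only 3, so R1C2 = 3.
R1C1 = 4 − 3 = 1 completes the 4 across.
Nothing is forced directly, so branch on R2C2, whose candidates are 8 or 9. If R2C2 = 9: then R2C1 would have to be in {6} for the 15 across but in {3,4,5,7,8,9} for the 13 down — contradiction. So R2C2 = 8.
R2C1 = 15 − 8 = 7 completes the 15 across.
R3C1 = 13 − 8 = 5 completes the 13 down.
R3C2 = 14 − 5 = 9 completes the 14 across.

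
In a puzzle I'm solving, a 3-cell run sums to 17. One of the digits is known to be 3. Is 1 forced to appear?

No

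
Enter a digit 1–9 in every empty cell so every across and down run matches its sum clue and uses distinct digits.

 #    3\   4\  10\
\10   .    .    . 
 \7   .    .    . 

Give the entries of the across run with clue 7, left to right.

7 in 3 cells must be {1,2,4}; 3 in 2 cells must be {1,2}; 4 in 2 cells must be {1,3}.
The 7 across and the 4 down share only 1, so R2C2 = 1.
R1C2 = 4 − 1 = 3 completes the 4 down.
Given what's placed, R2C1 must be 2 to fit the 7 across and 3 down.
R2C3 = 7 − 3 = 4 completes the 7 across.
R1C1 = 3 − 2 = 1 completes the 3 down.
R1C3 = 10 − 4 = 6 completes the 10 across.

2, 1, 4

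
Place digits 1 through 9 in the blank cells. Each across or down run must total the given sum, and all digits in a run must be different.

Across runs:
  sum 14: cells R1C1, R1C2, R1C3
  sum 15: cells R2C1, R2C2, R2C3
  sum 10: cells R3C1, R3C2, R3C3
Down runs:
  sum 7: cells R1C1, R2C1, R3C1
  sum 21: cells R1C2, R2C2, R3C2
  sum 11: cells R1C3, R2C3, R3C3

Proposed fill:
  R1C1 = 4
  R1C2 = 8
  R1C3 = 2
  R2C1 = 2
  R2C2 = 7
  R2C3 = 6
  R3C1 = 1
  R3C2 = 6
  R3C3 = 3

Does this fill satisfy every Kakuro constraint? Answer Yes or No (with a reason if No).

Yes

Across: 4+8+2=14; 2+7+6=15; 1+6+3=10. Down: 4+2+1=7; 8+7+6=21; 2+6+3=11. No digit repeats within any run.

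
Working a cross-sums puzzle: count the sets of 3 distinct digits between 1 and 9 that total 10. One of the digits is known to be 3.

2

3 distinct digits from 1–9 sum between 6 and 24.
Keeping only sets containing 3.
Enumerating: {1,3,6}, {2,3,5}.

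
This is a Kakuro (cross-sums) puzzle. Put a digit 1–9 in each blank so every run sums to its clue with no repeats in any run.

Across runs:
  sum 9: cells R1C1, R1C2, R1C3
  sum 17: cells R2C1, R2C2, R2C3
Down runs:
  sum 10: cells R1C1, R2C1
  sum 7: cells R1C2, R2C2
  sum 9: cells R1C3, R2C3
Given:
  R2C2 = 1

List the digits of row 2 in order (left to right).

9 1 7

R1C2 = 7 − 1 = 6 completes the 7 down.
R2C3 = 7: the only remaining digit allowed by both the 17 across and the 9 down.
R1C3 = 9 − 7 = 2 completes the 9 down.
R2C1 = 17 − 8 = 9 completes the 17 across.
R1C1 = 9 − 8 = 1 completes the 9 across.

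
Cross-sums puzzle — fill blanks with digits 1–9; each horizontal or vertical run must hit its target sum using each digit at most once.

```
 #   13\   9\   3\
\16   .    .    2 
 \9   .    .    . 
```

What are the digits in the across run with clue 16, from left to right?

8 6 2

3 in 2 cells must be {1,2}.
R2C3 = 3 − 2 = 1 completes the 3 down.
No cell is forced outright now. R2C1 can only be 5 or 6 (the digits allowed by both its 9 across and its 13 down). If R2C1 = 6: then R1C1 would have to be in {5,6,8,9} for the 16 across but in {7} for the 13 down — contradiction. So R2C1 = 5.
R1C1 = 13 − 5 = 8 completes the 13 down.
R1C2 = 16 − 10 = 6 completes the 16 across.
R2C2 = 9 − 6 = 3 completes the 9 across.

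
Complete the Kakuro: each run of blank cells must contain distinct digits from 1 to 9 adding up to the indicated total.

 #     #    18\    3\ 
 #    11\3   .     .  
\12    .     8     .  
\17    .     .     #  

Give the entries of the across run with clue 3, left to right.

3 in 2 cells must be {1,2}; 17 in 2 cells must be {8,9}.
R1C2 = 1: the only remaining digit allowed by both the 3 across and the 18 down.
R1C3 = 3 − 1 = 2 completes the 3 across.
R2C1 = 3: the only remaining digit allowed by both the 12 across and the 11 down.
R2C3 = 12 − 11 = 1 completes the 12 across.
R3C1 = 11 − 3 = 8 completes the 11 down.
R3C2 = 17 − 8 = 9 completes the 17 across.

1 2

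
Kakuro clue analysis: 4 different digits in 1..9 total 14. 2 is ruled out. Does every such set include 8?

The only way to make 14 from 4 distinct digits under that restriction is {1,3,4,6}, which does not contain 8.

No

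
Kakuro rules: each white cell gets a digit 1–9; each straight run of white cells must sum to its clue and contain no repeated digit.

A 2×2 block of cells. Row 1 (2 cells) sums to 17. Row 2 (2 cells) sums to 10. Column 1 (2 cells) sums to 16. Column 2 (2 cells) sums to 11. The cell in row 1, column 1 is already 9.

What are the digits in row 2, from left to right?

7 3

17 in 2 cells must be {8,9}; 16 in 2 cells must be {7,9}.
(1,2) = 17 − 9 = 8 completes the 17 across.
(2,1) = 16 − 9 = 7 completes the 16 down.
(2,2) = 10 − 7 = 3 completes the 10 across.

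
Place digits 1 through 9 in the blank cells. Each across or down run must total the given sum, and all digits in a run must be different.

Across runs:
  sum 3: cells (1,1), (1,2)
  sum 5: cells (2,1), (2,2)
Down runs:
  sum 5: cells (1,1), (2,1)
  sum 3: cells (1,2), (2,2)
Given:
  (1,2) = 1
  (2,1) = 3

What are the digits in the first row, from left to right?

3 in 2 cells must be {1,2}.
(1,1) = 3 − 1 = 2 completes the 3 across.
(2,2) = 5 − 3 = 2 completes the 5 across.

2 1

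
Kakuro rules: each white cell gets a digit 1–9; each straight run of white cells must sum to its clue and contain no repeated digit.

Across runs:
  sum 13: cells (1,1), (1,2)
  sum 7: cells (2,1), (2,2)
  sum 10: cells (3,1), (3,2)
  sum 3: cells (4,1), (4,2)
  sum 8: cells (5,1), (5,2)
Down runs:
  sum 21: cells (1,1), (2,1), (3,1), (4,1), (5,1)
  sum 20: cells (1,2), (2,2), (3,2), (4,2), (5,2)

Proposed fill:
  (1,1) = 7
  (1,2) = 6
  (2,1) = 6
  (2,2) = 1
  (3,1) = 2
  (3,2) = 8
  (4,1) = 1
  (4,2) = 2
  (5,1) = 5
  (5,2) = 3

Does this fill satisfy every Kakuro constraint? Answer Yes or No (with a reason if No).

Across: 7+6=13; 6+1=7; 2+8=10; 1+2=3; 5+3=8. Down: 7+6+2+1+5=21; 6+1+8+2+3=20. No digit repeats within any run.

Yes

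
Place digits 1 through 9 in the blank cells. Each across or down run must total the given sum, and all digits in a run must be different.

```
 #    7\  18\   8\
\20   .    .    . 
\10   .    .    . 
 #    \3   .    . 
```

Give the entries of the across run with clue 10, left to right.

3 in 2 cells must be {1,2}.
Nothing is forced directly, so branch on R3C2, whose candidates are 1 or 2. If R3C2 = 1: then R2C2 would have to be in {1,2,3,4,5,6,7} for the 10 across but in {8,9} for the 18 down — contradiction. So R3C2 = 2.
Given what's placed, R2C2 must be 7 to fit the 10 across and 18 down.
R3C3 = 3 − 2 = 1 completes the 3 across.
R1C2 = 18 − 9 = 9 completes the 18 down.
R2C3 = 2: the only remaining digit allowed by both the 10 across and the 8 down.
R1C3 = 8 − 3 = 5 completes the 8 down.
R2C1 = 10 − 9 = 1 completes the 10 across.

1 7 2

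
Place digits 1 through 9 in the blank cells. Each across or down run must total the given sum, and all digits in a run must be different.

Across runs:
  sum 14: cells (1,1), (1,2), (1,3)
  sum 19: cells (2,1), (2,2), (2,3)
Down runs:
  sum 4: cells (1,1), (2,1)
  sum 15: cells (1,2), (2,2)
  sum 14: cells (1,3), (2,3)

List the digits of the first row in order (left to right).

1, 8, 5

4 in 2 cells must be {1,3}.
The 19 across and the 4 down share only 3, so (2,1) = 3.
Given what's placed, (2,3) must be 9 to fit the 19 across and 14 down.
(1,1) = 4 − 3 = 1 completes the 4 down.
(1,3) = 14 − 9 = 5 completes the 14 down.
(2,2) = 19 − 12 = 7 completes the 19 across.
(1,2) = 14 − 6 = 8 completes the 14 across.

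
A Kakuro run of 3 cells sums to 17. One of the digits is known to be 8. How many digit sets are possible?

3

3 distinct digits from 1–9 sum between 6 and 24.
Keeping only sets containing 8.
Enumerating: {2,7,8}, {3,6,8}, {4,5,8}.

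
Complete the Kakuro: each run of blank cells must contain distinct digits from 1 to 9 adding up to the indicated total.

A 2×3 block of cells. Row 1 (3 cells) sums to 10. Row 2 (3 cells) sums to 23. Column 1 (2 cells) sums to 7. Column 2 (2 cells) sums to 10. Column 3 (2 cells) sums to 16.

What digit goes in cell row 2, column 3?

9

23 in 3 cells must be {6,8,9}; 16 in 2 cells must be {7,9}.
The 10 across and the 16 down share only 7, so (1,3) = 7.
The 23 across and the 7 down share only 6, so (2,1) = 6.
(2,3) = 16 − 7 = 9 completes the 16 down.
(1,1) = 7 − 6 = 1 completes the 7 down.
(1,2) = 10 − 8 = 2 completes the 10 across.
(2,2) = 23 − 15 = 8 completes the 23 across.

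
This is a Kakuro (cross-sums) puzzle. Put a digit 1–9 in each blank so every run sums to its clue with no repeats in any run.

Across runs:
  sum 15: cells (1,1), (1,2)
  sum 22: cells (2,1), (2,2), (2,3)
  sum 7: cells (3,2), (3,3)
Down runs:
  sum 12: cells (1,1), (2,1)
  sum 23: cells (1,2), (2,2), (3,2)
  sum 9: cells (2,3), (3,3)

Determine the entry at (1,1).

7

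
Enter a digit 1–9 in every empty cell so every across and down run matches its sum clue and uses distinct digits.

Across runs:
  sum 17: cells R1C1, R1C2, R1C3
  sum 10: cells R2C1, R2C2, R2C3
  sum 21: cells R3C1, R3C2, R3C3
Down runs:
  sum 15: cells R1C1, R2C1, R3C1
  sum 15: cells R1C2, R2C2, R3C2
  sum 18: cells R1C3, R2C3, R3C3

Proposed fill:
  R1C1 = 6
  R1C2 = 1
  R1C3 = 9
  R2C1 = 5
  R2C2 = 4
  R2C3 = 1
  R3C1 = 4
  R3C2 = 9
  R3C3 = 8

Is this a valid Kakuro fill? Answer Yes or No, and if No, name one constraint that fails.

No — the across run R1C1–R1C3 sums to 16, not 17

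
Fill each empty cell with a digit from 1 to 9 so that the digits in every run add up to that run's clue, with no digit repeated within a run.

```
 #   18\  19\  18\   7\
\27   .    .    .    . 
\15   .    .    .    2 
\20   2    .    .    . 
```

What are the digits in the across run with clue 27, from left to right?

9, 6, 8, 4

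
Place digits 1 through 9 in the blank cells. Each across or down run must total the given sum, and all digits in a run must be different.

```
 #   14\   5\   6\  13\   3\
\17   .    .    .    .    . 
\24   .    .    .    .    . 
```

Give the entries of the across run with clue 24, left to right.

9 2 5 7 1

3 in 2 cells must be {1,2}.
Nothing is forced directly, so branch on R1C1, whose candidates are 5 or 6. If R1C1 = 6: that forces R1C4 = 5, R2C1 = 8, after which R2C4 would have to be in {1,2,3,4,5,6,7,9} for the 24 across but in {8} for the 13 down — contradiction. So R1C1 = 5.
Given what's placed, R1C4 must be 6 to fit the 17 across and 13 down.
R2C1 = 14 − 5 = 9 completes the 14 down.
R2C4 = 13 − 6 = 7 completes the 13 down.
No cell is forced outright now. R1C3 can only be 1 or 2 (the digits allowed by both its 17 across and its 6 down). If R1C3 = 2: that forces R1C5 = 1, R2C3 = 4, after which R2C5 would have to be in {1,3} for the 24 across but in {2} for the 3 down — contradiction. So R1C3 = 1.
Given what's placed, R1C5 must be 2 to fit the 17 across and 3 down.
R2C3 = 6 − 1 = 5 completes the 6 down.
R2C5 = 3 − 2 = 1 completes the 3 down.
R1C2 = 17 − 14 = 3 completes the 17 across.
R2C2 = 24 − 22 = 2 completes the 24 across.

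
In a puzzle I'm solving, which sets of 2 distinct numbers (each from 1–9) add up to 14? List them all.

{5,9}; {6,8}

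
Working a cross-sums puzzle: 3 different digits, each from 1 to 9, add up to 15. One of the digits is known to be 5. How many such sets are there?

4

3 distinct digits from 1–9 sum between 6 and 24.
Keeping only sets containing 5.
Enumerating: {1,5,9}, {2,5,8}, {3,5,7}, {4,5,6}.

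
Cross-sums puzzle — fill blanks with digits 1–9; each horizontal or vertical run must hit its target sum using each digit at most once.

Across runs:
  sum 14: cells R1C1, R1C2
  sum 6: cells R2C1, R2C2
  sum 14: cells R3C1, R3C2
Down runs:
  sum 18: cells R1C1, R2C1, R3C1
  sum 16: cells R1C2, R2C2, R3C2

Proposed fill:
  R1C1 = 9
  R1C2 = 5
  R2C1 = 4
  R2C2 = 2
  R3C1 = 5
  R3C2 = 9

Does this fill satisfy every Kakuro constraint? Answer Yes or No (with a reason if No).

Yes

Across: 9+5=14; 4+2=6; 5+9=14. Down: 9+4+5=18; 5+2+9=16. No digit repeats within any run.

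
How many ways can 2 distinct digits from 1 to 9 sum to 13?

2 distinct digits from 1–9 sum between 3 and 17.
Enumerating: {4,9}, {5,8}, {6,7}.

3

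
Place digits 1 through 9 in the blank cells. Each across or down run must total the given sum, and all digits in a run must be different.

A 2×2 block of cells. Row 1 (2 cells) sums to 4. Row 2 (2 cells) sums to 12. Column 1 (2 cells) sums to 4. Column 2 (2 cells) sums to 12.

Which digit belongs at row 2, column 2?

9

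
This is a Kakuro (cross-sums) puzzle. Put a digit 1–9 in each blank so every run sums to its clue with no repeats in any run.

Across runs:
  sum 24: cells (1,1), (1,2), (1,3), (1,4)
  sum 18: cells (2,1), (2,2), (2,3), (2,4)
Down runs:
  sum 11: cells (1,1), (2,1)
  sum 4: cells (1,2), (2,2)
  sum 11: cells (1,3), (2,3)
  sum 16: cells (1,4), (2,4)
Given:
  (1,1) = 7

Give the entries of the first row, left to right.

7 3 5 9

4 in 2 cells must be {1,3}; 16 in 2 cells must be {7,9}.
Given what's placed, (1,2) must be 3 to fit the 24 across and 4 down.
Given what's placed, (1,4) must be 9 to fit the 24 across and 16 down.
(2,1) = 11 − 7 = 4 completes the 11 down.
(2,2) = 4 − 3 = 1 completes the 4 down.
(2,4) = 16 − 9 = 7 completes the 16 down.
(1,3) = 24 − 19 = 5 completes the 24 across.
(2,3) = 18 − 12 = 6 completes the 18 across.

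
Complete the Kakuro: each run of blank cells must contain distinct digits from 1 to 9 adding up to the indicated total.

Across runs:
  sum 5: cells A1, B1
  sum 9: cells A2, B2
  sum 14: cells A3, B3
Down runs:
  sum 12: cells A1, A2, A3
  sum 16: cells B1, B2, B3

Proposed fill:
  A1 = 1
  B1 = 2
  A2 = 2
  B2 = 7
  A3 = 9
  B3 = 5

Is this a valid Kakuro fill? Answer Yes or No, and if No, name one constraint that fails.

No — the across run A1–B1 sums to 3, not 5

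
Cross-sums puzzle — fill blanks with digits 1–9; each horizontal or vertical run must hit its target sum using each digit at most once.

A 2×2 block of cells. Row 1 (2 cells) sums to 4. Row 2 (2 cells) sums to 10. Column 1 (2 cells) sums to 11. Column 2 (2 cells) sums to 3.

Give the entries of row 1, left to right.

4 in 2 cells must be {1,3}; 3 in 2 cells must be {1,2}.
The 4 across and the 11 down share only 3, so (1,1) = 3.
(1,2) = 4 − 3 = 1 completes the 4 across.
(2,1) = 11 − 3 = 8 completes the 11 down.
(2,2) = 10 − 8 = 2 completes the 10 across.

3 1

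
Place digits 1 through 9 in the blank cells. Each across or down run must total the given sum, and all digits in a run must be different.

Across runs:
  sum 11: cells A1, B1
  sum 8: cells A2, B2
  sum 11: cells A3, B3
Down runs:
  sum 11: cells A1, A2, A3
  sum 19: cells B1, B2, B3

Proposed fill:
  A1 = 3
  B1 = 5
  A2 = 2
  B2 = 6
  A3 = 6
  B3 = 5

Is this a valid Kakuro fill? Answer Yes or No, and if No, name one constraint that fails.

No — the across run A1–B1 sums to 8, not 11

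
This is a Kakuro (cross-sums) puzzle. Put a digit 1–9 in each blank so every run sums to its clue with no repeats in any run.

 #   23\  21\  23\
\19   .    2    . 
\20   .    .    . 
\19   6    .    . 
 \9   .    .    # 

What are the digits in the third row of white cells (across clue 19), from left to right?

23 in 3 cells must be {6,8,9}.
Nothing is forced directly, so branch on R1C1, whose candidates are 8 or 9. If R1C1 = 8: that forces R1C3 = 9, R3C3 = 8, R2C3 = 6, R3C2 = 5, R2C1 = 5, after which R2C2 would have to be in {9} for the 20 across but in {6,8} for the 21 down — contradiction. So R1C1 = 9.
R1C3 = 19 − 11 = 8 completes the 19 across.
Given what's placed, R3C3 must be 9 to fit the 19 across and 23 down.
R2C3 = 23 − 17 = 6 completes the 23 down.
R3C2 = 19 − 15 = 4 completes the 19 across.

6 4 9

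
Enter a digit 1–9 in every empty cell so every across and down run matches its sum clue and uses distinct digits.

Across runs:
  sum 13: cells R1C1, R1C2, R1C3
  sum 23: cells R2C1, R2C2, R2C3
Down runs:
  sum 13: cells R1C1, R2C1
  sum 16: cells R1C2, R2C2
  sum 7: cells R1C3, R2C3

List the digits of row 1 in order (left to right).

5 7 1

23 in 3 cells must be {6,8,9}; 16 in 2 cells must be {7,9}.
The 23 across and the 16 down share only 9, so R2C2 = 9.
Given what's placed, R2C3 must be 6 to fit the 23 across and 7 down.
R1C2 = 16 − 9 = 7 completes the 16 down.
R1C3 = 7 − 6 = 1 completes the 7 down.
R2C1 = 23 − 15 = 8 completes the 23 across.
R1C1 = 13 − 8 = 5 completes the 13 across.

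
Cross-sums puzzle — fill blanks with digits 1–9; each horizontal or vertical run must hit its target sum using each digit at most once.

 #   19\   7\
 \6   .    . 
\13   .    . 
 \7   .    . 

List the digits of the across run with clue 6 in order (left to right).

4 2

7 in 3 cells must be {1,2,4}.
The 13 across and the 7 down share only 4, so R2C2 = 4.
R2C1 = 13 − 4 = 9 completes the 13 across.
Nothing is forced directly, so branch on R1C1, whose candidates are 2 or 4. If R1C1 = 2: then R1C2 would have to be in {4} for the 6 across but in {1,2} for the 7 down — contradiction. So R1C1 = 4.
R1C2 = 6 − 4 = 2 completes the 6 across.
R3C1 = 19 − 13 = 6 completes the 19 down.
R3C2 = 7 − 6 = 1 completes the 7 across.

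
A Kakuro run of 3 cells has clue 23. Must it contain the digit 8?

The only way to make 23 from 3 distinct digits is {6,8,9}, which contains 8.

Yes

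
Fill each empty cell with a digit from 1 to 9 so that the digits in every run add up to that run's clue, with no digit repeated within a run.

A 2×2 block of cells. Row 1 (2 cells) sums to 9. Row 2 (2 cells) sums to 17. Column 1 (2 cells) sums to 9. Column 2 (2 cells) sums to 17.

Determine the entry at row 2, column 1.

8

17 in 2 cells must be {8,9}.
The 9 across and the 17 down share only 8, so (1,2) = 8.
The 17 across and the 9 down share only 8, so (2,1) = 8.
(2,2) = 17 − 8 = 9 completes the 17 across.
(1,1) = 9 − 8 = 1 completes the 9 across.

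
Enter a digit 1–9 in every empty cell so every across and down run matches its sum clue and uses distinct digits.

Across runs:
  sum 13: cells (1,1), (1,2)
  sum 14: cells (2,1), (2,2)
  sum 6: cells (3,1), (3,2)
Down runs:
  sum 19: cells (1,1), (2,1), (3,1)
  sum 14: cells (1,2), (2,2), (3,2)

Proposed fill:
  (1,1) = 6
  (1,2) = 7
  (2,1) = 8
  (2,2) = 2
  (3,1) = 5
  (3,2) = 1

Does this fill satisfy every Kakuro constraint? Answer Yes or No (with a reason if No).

No — the across run (2,1)–(2,2) sums to 10, not 14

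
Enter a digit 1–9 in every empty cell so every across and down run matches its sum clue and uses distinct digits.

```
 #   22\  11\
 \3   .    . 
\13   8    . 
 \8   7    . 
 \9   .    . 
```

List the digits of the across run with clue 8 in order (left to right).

7, 1

3 in 2 cells must be {1,2}; 11 in 4 cells must be {1,2,3,5}.
R2C2 = 13 − 8 = 5 completes the 13 across.
R3C2 = 8 − 7 = 1 completes the 8 across.
R1C2 = 2: the only remaining digit allowed by both the 3 across and the 11 down.
R4C2 = 11 − 8 = 3 completes the 11 down.
R1C1 = 3 − 2 = 1 completes the 3 across.
R4C1 = 9 − 3 = 6 completes the 9 across.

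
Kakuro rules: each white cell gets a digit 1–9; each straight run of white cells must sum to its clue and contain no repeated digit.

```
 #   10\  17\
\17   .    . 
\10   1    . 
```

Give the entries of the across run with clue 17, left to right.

17 in 2 cells must be {8,9}.
R1C1 = 10 − 1 = 9 completes the 10 down.
R1C2 = 17 − 9 = 8 completes the 17 across.
R2C2 = 10 − 1 = 9 completes the 10 across.

9 8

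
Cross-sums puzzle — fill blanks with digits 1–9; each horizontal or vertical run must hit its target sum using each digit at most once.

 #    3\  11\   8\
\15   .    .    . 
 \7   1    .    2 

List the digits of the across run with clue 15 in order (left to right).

7 in 3 cells must be {1,2,4}; 3 in 2 cells must be {1,2}.
R1C1 = 3 − 1 = 2 completes the 3 down.
R1C3 = 8 − 2 = 6 completes the 8 down.
R2C2 = 7 − 3 = 4 completes the 7 across.
R1C2 = 15 − 8 = 7 completes the 15 across.

2 7 6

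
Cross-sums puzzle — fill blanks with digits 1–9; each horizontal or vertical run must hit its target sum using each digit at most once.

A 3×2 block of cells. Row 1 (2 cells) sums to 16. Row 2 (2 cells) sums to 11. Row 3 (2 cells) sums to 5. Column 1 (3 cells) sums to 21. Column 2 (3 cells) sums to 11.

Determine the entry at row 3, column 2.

16 in 2 cells must be {7,9}.
The 16 across and the 11 down share only 7, so (1,2) = 7.
Given what's placed, (2,2) must be 3 to fit the 11 across and 11 down.
(3,1) = 4: only digit in both the 5-across and 21-down candidate sets.
(3,2) = 5 − 4 = 1 completes the 5 across.
(1,1) = 16 − 7 = 9 completes the 16 across.
(2,1) = 11 − 3 = 8 completes the 11 across.

1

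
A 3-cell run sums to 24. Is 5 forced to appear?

No

The only way to make 24 from 3 distinct digits is {7,8,9}, which does not contain 5.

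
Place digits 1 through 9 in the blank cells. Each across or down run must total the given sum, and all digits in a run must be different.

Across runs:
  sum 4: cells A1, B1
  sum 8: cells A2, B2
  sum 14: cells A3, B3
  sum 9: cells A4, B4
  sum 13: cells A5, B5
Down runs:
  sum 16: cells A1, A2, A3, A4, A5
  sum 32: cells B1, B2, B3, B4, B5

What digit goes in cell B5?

4 in 2 cells must be {1,3}; 16 in 5 cells must be {1,2,3,4,6}.
Only 3 fits B1 under both its across sum 4 and down sum 32.
The 14 across and the 16 down share only 6, so A3 = 6.
B3 = 14 − 6 = 8 completes the 14 across.
A5 = 4: the only remaining digit allowed by both the 13 across and the 16 down.
B5 = 13 − 4 = 9 completes the 13 across.

9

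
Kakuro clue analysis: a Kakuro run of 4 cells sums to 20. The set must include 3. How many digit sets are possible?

5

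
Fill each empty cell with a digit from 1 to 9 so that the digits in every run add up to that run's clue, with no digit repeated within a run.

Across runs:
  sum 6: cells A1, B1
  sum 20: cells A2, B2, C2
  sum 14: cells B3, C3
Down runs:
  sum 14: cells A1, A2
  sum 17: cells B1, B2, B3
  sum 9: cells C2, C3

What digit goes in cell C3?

The 6 across and the 14 down share only 5, so A1 = 5.
B1 = 6 − 5 = 1 completes the 6 across.
A2 = 14 − 5 = 9 completes the 14 down.
B2 = 7: the only remaining digit allowed by both the 20 across and the 17 down.
C2 = 20 − 16 = 4 completes the 20 across.
B3 = 17 − 8 = 9 completes the 17 down.
C3 = 14 − 9 = 5 completes the 14 across.

5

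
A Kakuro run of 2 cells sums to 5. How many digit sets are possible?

2

2 distinct digits from 1–9 sum between 3 and 17.
Enumerating: {1,4}, {2,3}.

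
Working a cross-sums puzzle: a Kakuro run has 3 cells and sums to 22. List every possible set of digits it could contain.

{5,8,9}; {6,7,9}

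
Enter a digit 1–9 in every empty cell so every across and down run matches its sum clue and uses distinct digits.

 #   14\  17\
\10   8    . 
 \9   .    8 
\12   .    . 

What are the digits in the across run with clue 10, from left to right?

R1C2 = 10 − 8 = 2 completes the 10 across.
R2C1 = 9 − 8 = 1 completes the 9 across.
R3C1 = 14 − 9 = 5 completes the 14 down.
R3C2 = 12 − 5 = 7 completes the 12 across.

8 2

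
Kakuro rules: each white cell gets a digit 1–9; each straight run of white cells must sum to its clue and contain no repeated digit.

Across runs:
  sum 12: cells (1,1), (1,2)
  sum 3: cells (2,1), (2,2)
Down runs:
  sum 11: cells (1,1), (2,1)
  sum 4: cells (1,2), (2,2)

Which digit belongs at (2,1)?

2

3 in 2 cells must be {1,2}; 4 in 2 cells must be {1,3}.
The 12 across and the 4 down share only 3, so (1,2) = 3.
The 3 across and the 11 down share only 2, so (2,1) = 2.
(2,2) = 3 − 2 = 1 completes the 3 across.
(1,1) = 12 − 3 = 9 completes the 12 across.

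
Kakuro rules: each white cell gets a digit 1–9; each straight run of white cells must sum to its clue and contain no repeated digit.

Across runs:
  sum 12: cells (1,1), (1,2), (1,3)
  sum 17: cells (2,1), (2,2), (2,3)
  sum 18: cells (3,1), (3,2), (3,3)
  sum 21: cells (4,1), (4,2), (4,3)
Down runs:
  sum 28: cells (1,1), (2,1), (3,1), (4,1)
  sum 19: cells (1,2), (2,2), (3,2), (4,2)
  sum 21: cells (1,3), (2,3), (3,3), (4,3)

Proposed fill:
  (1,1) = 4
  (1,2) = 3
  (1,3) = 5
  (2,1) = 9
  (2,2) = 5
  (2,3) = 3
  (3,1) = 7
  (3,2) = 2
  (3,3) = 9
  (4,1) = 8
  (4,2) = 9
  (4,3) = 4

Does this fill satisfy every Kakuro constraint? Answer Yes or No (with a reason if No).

Across: 4+3+5=12; 9+5+3=17; 7+2+9=18; 8+9+4=21. Down: 4+9+7+8=28; 3+5+2+9=19; 5+3+9+4=21. No digit repeats within any run.

Yes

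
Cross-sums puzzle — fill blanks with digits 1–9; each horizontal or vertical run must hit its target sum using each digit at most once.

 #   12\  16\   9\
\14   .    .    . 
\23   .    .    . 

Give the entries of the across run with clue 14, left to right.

4 7 3

23 in 3 cells must be {6,8,9}; 16 in 2 cells must be {7,9}.
The 23 across and the 16 down share only 9, so R2C2 = 9.
R1C2 = 16 − 9 = 7 completes the 16 down.
Given what's placed, R2C1 must be 8 to fit the 23 across and 12 down.
R2C3 = 23 − 17 = 6 completes the 23 across.
R1C1 = 12 − 8 = 4 completes the 12 down.
R1C3 = 14 − 11 = 3 completes the 14 across.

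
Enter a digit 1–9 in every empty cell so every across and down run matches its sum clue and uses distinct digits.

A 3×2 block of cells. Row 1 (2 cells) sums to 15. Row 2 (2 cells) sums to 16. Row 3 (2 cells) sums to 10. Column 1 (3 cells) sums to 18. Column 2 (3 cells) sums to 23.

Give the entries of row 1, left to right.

9, 6

16 in 2 cells must be {7,9}; 23 in 3 cells must be {6,8,9}.
The 16 across and the 23 down share only 9, so (2,2) = 9.
(2,1) = 16 − 9 = 7 completes the 16 across.
Nothing is forced directly, so branch on (1,2), whose candidates are 6 or 8. If (1,2) = 8: then (1,1) would have to be in {7} for the 15 across but in {2,3,5,6,8,9} for the 18 down — contradiction. So (1,2) = 6.
(1,1) = 15 − 6 = 9 completes the 15 across.
(3,1) = 18 − 16 = 2 completes the 18 down.
(3,2) = 10 − 2 = 8 completes the 10 across.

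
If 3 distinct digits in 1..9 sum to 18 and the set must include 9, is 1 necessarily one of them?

No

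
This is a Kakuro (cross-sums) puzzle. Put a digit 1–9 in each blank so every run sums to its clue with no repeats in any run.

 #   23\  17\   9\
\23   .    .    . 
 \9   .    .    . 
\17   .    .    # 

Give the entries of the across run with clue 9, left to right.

6 2 1

23 in 3 cells must be {6,8,9}; 17 in 2 cells must be {8,9}.
Only 6 fits R2C1 under both its across sum 9 and down sum 23.
Nothing is forced directly, so branch on R1C3, whose candidates are 6 or 8. If R1C3 = 6: then R2C3 would have to be in {1,2} for the 9 across but in {3} for the 9 down — contradiction. So R1C3 = 8.
R1C1 = 9: the only remaining digit allowed by both the 23 across and the 23 down.
R1C2 = 23 − 17 = 6 completes the 23 across.
Given what's placed, R2C2 must be 2 to fit the 9 across and 17 down.
R2C3 = 9 − 8 = 1 completes the 9 across.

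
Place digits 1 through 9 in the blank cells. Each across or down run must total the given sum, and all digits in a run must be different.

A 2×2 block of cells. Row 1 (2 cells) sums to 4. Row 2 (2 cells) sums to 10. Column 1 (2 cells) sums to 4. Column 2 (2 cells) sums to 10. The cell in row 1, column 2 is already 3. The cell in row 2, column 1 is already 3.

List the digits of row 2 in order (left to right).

4 in 2 cells must be {1,3}.
(1,1) = 4 − 3 = 1 completes the 4 across.
(2,2) = 10 − 3 = 7 completes the 10 across.

3 7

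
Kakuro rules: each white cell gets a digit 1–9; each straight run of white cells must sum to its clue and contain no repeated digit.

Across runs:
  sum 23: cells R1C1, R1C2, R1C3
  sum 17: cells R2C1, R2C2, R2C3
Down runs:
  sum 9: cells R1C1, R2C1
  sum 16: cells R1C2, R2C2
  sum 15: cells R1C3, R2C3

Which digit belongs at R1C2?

23 in 3 cells must be {6,8,9}; 16 in 2 cells must be {7,9}.
The 23 across and the 16 down share only 9, so R1C2 = 9.
R2C2 = 16 − 9 = 7 completes the 16 down.
Nothing is forced directly, so branch on R1C1, whose candidates are 6 or 8. If R1C1 = 6: that forces R1C3 = 8, after which R2C1 would have to be in {1,2,4,6,8,9} for the 17 across but in {3} for the 9 down — contradiction. So R1C1 = 8.
R1C3 = 23 − 17 = 6 completes the 23 across.
R2C1 = 9 − 8 = 1 completes the 9 down.
R2C3 = 17 − 8 = 9 completes the 17 across.

9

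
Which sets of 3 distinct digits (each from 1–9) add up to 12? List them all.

3 distinct digits from 1–9 sum between 6 and 24.

{1,2,9}; {1,3,8}; {1,4,7}; {1,5,6}; {2,3,7}; {2,4,6}; {3,4,5}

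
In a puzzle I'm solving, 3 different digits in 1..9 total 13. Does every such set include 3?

No

Counterexample: {1,4,8} sums to 13 without using 3.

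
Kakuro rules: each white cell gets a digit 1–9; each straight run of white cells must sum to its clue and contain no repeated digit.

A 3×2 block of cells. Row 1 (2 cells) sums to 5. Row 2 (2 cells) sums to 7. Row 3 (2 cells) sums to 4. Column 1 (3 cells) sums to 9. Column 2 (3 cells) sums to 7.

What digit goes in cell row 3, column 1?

3

4 in 2 cells must be {1,3}; 7 in 3 cells must be {1,2,4}.
The 4 across and the 7 down share only 1, so (3,2) = 1.
(3,1) = 4 − 1 = 3 completes the 4 across.
Nothing is forced directly, so branch on (1,2), whose candidates are 2 or 4. If (1,2) = 2: then (1,1) would have to be in {3} for the 5 across but in {1,2,4,5} for the 9 down — contradiction. So (1,2) = 4.
(1,1) = 5 − 4 = 1 completes the 5 across.
(2,1) = 9 − 4 = 5 completes the 9 down.
(2,2) = 7 − 5 = 2 completes the 7 across.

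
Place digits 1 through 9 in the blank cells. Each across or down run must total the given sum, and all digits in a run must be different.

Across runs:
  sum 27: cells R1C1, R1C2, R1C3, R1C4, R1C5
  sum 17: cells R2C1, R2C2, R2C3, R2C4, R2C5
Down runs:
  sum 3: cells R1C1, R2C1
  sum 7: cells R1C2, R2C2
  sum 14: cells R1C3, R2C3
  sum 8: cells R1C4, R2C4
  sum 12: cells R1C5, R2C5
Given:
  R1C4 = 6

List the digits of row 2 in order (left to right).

1 3 6 2 5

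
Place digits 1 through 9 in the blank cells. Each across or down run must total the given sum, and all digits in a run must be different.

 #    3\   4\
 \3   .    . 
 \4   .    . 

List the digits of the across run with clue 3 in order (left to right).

2, 1

3 in 2 cells must be {1,2}; 4 in 2 cells must be {1,3}.
The 3 across and the 4 down share only 1, so R1C2 = 1.
The 4 across and the 3 down share only 1, so R2C1 = 1.
R2C2 = 4 − 1 = 3 completes the 4 across.
R1C1 = 3 − 1 = 2 completes the 3 across.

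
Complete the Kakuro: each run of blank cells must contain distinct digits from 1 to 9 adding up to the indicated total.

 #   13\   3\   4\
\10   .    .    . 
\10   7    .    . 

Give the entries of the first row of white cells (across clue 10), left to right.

6, 1, 3

3 in 2 cells must be {1,2}; 4 in 2 cells must be {1,3}.
R1C1 = 13 − 7 = 6 completes the 13 down.
Given what's placed, R1C2 must be 1 to fit the 10 across and 3 down.
R1C3 = 10 − 7 = 3 completes the 10 across.
R2C2 = 3 − 1 = 2 completes the 3 down.
R2C3 = 10 − 9 = 1 completes the 10 across.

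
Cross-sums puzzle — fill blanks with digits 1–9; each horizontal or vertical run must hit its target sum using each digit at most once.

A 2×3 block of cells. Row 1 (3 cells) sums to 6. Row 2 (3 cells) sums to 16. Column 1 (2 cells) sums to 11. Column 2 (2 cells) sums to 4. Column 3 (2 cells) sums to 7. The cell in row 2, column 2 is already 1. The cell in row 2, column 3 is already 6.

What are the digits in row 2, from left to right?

6 in 3 cells must be {1,2,3}; 4 in 2 cells must be {1,3}.
(1,2) = 4 − 1 = 3 completes the 4 down.
(1,3) = 7 − 6 = 1 completes the 7 down.
(2,1) = 16 − 7 = 9 completes the 16 across.
(1,1) = 6 − 4 = 2 completes the 6 across.

9, 1, 6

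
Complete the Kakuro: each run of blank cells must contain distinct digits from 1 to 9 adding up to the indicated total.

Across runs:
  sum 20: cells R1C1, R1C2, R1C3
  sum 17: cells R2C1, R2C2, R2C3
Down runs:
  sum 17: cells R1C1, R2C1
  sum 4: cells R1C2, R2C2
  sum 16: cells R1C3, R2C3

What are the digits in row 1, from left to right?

17 in 2 cells must be {8,9}; 4 in 2 cells must be {1,3}; 16 in 2 cells must be {7,9}.
The 20 across and the 4 down share only 3, so R1C2 = 3.
Given what's placed, R1C3 must be 9 to fit the 20 across and 16 down.
R2C2 = 4 − 3 = 1 completes the 4 down.
R2C3 = 16 − 9 = 7 completes the 16 down.
R1C1 = 20 − 12 = 8 completes the 20 across.
R2C1 = 17 − 8 = 9 completes the 17 across.

8 3 9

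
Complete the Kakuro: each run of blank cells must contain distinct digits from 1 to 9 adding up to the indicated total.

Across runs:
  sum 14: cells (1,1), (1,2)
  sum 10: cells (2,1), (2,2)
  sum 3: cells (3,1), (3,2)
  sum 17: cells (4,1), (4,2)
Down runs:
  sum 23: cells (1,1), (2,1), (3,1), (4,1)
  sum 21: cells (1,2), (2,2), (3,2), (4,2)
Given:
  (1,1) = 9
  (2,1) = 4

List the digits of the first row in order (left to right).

9 5

3 in 2 cells must be {1,2}; 17 in 2 cells must be {8,9}.
(1,2) = 14 − 9 = 5 completes the 14 across.
(2,2) = 10 − 4 = 6 completes the 10 across.
Given what's placed, (3,1) must be 2 to fit the 3 across and 23 down.
(3,2) = 3 − 2 = 1 completes the 3 across.
(4,1) = 23 − 15 = 8 completes the 23 down.
(4,2) = 17 − 8 = 9 completes the 17 across.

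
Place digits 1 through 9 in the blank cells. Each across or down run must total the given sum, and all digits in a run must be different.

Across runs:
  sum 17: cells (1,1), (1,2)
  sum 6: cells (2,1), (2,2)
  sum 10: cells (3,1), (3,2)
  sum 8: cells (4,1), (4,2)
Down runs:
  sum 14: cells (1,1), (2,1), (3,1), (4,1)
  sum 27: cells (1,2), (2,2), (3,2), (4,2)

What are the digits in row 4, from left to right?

2, 6

17 in 2 cells must be {8,9}.
Only 8 fits (1,1) under both its across sum 17 and down sum 14.
(1,2) = 17 − 8 = 9 completes the 17 across.
Nothing is forced directly, so branch on (2,1), whose candidates are 1 or 2. If (2,1) = 2: that forces (2,2) = 4, (4,2) = 6, (3,2) = 8, after which (4,1) would have to be in {2} for the 8 across but in {1,3} for the 14 down — contradiction. So (2,1) = 1.
(2,2) = 6 − 1 = 5 completes the 6 across.
No cell is forced outright now. (3,1) can only be 2 or 3 (the digits allowed by both its 10 across and its 14 down). If (3,1) = 2: then (3,2) would have to be in {8} for the 10 across but in {6,7} for the 27 down — contradiction. So (3,1) = 3.
(3,2) = 10 − 3 = 7 completes the 10 across.
(4,1) = 14 − 12 = 2 completes the 14 down.
(4,2) = 8 − 2 = 6 completes the 8 across.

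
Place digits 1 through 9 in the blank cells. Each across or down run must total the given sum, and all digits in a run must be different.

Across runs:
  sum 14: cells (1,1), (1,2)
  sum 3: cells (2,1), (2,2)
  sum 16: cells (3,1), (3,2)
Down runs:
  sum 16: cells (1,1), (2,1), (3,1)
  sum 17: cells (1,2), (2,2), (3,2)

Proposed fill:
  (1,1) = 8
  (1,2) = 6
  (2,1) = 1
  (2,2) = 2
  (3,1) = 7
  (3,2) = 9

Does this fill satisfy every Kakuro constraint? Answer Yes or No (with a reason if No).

Across: 8+6=14; 1+2=3; 7+9=16. Down: 8+1+7=16; 6+2+9=17. No digit repeats within any run.

Yes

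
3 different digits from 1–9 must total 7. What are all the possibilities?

{1,2,4}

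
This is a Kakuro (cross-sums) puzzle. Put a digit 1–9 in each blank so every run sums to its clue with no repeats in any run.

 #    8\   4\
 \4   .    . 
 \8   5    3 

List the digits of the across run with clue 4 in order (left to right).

3, 1

4 in 2 cells must be {1,3}.
R1C1 = 8 − 5 = 3 completes the 8 down.
R1C2 = 4 − 3 = 1 completes the 4 across.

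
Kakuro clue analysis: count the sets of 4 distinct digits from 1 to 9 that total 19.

4 distinct digits from 1–9 sum between 10 and 30.

11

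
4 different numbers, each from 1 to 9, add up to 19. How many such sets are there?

4 distinct digits from 1–9 sum between 10 and 30.

11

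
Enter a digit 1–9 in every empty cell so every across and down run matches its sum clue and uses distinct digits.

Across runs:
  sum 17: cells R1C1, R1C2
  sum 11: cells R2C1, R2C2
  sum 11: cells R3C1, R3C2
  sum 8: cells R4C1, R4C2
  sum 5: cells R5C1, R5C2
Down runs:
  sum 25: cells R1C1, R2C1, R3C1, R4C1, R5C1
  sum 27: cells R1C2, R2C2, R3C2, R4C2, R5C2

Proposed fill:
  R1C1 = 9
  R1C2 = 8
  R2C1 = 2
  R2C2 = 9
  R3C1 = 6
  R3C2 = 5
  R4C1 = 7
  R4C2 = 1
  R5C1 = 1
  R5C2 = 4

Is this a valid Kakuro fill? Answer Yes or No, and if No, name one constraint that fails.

Across: 9+8=17; 2+9=11; 6+5=11; 7+1=8; 1+4=5. Down: 9+2+6+7+1=25; 8+9+5+1+4=27. No digit repeats within any run.

Yes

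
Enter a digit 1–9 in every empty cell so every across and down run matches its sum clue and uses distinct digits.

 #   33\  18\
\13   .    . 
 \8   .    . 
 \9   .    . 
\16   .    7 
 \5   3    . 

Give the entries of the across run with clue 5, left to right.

16 in 2 cells must be {7,9}.
Given what's placed, R1C2 must be 5 to fit the 13 across and 18 down.
R4C1 = 16 − 7 = 9 completes the 16 across.
R5C2 = 5 − 3 = 2 completes the 5 across.

3 2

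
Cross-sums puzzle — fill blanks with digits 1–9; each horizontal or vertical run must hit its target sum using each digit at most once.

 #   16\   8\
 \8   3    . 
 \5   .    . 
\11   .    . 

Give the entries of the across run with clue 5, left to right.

4, 1

R1C2 = 8 − 3 = 5 completes the 8 across.
R2C1 = 4: the only remaining digit allowed by both the 5 across and the 16 down.
R2C2 = 5 − 4 = 1 completes the 5 across.
R3C1 = 16 − 7 = 9 completes the 16 down.
R3C2 = 11 − 9 = 2 completes the 11 across.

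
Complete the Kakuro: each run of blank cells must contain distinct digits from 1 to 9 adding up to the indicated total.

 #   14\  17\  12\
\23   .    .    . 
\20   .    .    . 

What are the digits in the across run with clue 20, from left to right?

23 in 3 cells must be {6,8,9}; 17 in 2 cells must be {8,9}.
Nothing is forced directly, so branch on R1C2, whose candidates are 8 or 9. If R1C2 = 9: that forces R1C3 = 8, R2C2 = 8, after which R2C3 would have to be in {3,5,7,9} for the 20 across but in {4} for the 12 down — contradiction. So R1C2 = 8.
Given what's placed, R1C3 must be 9 to fit the 23 across and 12 down.
R2C2 = 17 − 8 = 9 completes the 17 down.
R2C3 = 12 − 9 = 3 completes the 12 down.
R1C1 = 23 − 17 = 6 completes the 23 across.
R2C1 = 20 − 12 = 8 completes the 20 across.

8 9 3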